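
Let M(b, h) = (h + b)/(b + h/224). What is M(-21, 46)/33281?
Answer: -2800/77511449 ≈ -3.6124e-5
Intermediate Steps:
M(b, h) = (b + h)/(b + h/224) (M(b, h) = (b + h)/(b + h*(1/224)) = (b + h)/(b + h/224))
M(-21, 46)/33281 = (224*(-21 + 46)/(46 + 224*(-21)))/33281 = (224*25/(46 - 4704))*(1/33281) = (224*25/(-4658))*(1/33281) = (224*(-1/4658)*25)*(1/33281) = -2800/2329*1/33281 = -2800/77511449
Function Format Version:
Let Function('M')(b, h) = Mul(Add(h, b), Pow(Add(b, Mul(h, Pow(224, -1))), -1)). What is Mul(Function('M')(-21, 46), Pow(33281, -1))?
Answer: Rational(-2800, 77511449) ≈ -3.6124e-5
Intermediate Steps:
Function('M')(b, h) = Mul(Pow(Add(b, Mul(Rational(1, 224), h)), -1), Add(b, h)) (Function('M')(b, h) = Mul(Add(b, h), Pow(Add(b, Mul(h, Rational(1, 224))), -1)) = Mul(Add(b, h), Pow(Add(b, Mul(Rational(1, 224), h)), -1)) = Mul(Pow(Add(b, Mul(Rational(1, 224), h)), -1), Add(b, h)))
Mul(Function('M')(-21, 46), Pow(33281, -1)) = Mul(Mul(224, Pow(Add(46, Mul(224, -21)), -1), Add(-21, 46)), Pow(33281, -1)) = Mul(Mul(224, Pow(Add(46, -4704), -1), 25), Rational(1, 33281)) = Mul(Mul(224, Pow(-4658, -1), 25), Rational(1, 33281)) = Mul(Mul(224, Rational(-1, 4658), 25), Rational(1, 33281)) = Mul(Rational(-2800, 2329), Rational(1, 33281)) = Rational(-2800, 77511449)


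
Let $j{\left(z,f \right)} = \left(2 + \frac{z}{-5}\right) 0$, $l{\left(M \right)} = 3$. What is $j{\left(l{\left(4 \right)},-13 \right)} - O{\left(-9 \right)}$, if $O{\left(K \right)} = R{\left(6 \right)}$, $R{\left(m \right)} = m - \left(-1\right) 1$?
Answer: $-7$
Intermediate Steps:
$R{\left(m \right)} = 1 + m$ ($R{\left(m \right)} = m - -1 = m + 1 = 1 + m$)
$O{\left(K \right)} = 7$ ($O{\left(K \right)} = 1 + 6 = 7$)
$j{\left(z,f \right)} = 0$ ($j{\left(z,f \right)} = \left(2 + z \left(- \frac{1}{5}\right)\right) 0 = \left(2 - \frac{z}{5}\right) 0 = 0$)
$j{\left(l{\left(4 \right)},-13 \right)} - O{\left(-9 \right)} = 0 - 7 = -7$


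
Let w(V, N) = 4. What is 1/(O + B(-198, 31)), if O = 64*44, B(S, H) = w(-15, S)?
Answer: 1/2820 ≈ 0.00035461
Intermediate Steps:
B(S, H) = 4
O = 2816
1/(O + B(-198, 31)) = 1/(2816 + 4) = 1/2820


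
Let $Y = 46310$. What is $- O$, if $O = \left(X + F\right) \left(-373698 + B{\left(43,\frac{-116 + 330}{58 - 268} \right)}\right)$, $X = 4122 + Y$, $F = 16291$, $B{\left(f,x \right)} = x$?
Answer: $\frac{872701187677}{35} \approx 2.4934 \cdot 10^{10}$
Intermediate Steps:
$X = 50432$ ($X = 4122 + 46310 = 50432$)
$O = - \frac{872701187677}{35}$ ($O = \left(50432 + 16291\right) \left(-373698 + \frac{-116 + 330}{58 - 268}\right) = 66723 \left(-373698 + \frac{214}{-210}\right) = 66723 \left(-373698 + 214 \left(- \frac{1}{210}\right)\right) = 66723 \left(-373698 - \frac{107}{105}\right) = 66723 \left(- \frac{39238397}{105}\right) = - \frac{872701187677}{35} \approx -2.4934 \cdot 10^{10}$)
$- O = \left(-1\right) \left(- \frac{872701187677}{35}\right) = \frac{872701187677}{35}$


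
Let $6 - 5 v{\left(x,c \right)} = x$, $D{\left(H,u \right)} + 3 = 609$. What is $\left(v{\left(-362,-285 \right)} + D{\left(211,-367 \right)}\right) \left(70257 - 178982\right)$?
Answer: $-73889510$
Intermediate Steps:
$D{\left(H,u \right)} = 606$ ($D{\left(H,u \right)} = -3 + 609 = 606$)
$v{\left(x,c \right)} = \frac{6}{5} - \frac{x}{5}$
$\left(v{\left(-362,-285 \right)} + D{\left(211,-367 \right)}\right) \left(70257 - 178982\right) = \left(\left(\frac{6}{5} - - \frac{362}{5}\right) + 606\right) \left(70257 - 178982\right) = \left(\left(\frac{6}{5} + \frac{362}{5}\right) + 606\right) \left(70257 - 178982\right) = \left(\frac{368}{5} + 606\right) \left(-108725\right) = \frac{3398}{5} \left(-108725\right) = -73889510$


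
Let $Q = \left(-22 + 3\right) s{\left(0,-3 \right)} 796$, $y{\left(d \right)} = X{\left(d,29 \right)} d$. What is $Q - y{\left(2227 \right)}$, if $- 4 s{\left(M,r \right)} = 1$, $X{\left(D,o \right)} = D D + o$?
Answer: $-11044931885$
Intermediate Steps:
$X{\left(D,o \right)} = o + D^{2}$ ($X{\left(D,o \right)} = D^{2} + o = o + D^{2}$)
$s{\left(M,r \right)} = - \frac{1}{4}$ ($s{\left(M,r \right)} = \left(- \frac{1}{4}\right) 1 = - \frac{1}{4}$)
$y{\left(d \right)} = d \left(29 + d^{2}\right)$ ($y{\left(d \right)} = \left(29 + d^{2}\right) d = d \left(29 + d^{2}\right)$)
$Q = 3781$ ($Q = \left(-22 + 3\right) \left(- \frac{1}{4}\right) 796 = \left(-19\right) \left(- \frac{1}{4}\right) 796 = \frac{19}{4} \cdot 796 = 3781$)
$Q - y{\left(2227 \right)} = 3781 - 2227 \left(29 + 2227^{2}\right) = 3781 - 2227 \left(29 + 4959529\right) = 3781 - 2227 \cdot 4959558 = 3781 - 11044935666 = -11044931885$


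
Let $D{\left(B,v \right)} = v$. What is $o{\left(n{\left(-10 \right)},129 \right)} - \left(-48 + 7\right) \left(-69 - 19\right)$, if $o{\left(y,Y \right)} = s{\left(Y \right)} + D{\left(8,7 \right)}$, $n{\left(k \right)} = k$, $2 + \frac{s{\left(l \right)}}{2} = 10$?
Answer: $-3585$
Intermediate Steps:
$s{\left(l \right)} = 16$ ($s{\left(l \right)} = -4 + 2 \cdot 10 = -4 + 20 = 16$)
$o{\left(y,Y \right)} = 23$ ($o{\left(y,Y \right)} = 16 + 7 = 23$)
$o{\left(n{\left(-10 \right)},129 \right)} - \left(-48 + 7\right) \left(-69 - 19\right) = 23 - \left(-48 + 7\right) \left(-69 - 19\right) = 23 - \left(-41\right) \left(-88\right) = 23 - 3608 = -3585$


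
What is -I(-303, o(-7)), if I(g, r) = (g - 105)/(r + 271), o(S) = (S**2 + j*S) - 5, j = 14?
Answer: 408/217 ≈ 1.8802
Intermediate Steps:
o(S) = -5 + S**2 + 14*S (o(S) = (S**2 + 14*S) - 5 = -5 + S**2 + 14*S)
I(g, r) = (-105 + g)/(271 + r)
-I(-303, o(-7)) = -(-105 - 303)/(271 + (-5 + (-7)**2 + 14*(-7))) = -(-408)/(271 + (-5 + 49 - 98)) = -(-408)/(271 - 54) = -(-408)/217 = -1*(-408/217) = 408/217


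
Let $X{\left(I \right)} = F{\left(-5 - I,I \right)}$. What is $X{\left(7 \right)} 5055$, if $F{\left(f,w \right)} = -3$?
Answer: $-15165$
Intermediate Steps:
$X{\left(I \right)} = -3$
$X{\left(7 \right)} 5055 = \left(-3\right) 5055 = -15165$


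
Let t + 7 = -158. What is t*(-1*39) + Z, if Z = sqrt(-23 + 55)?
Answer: 6435 + 4*sqrt(2) ≈ 6440.7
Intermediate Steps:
Z = 4*sqrt(2) (Z = sqrt(32) = 4*sqrt(2) ≈ 5.6569)
t = -165 (t = -7 - 158 = -165)
t*(-1*39) + Z = -(-165)*39 + 4*sqrt(2) = -165*(-39) + 4*sqrt(2) = 6435 + 4*sqrt(2)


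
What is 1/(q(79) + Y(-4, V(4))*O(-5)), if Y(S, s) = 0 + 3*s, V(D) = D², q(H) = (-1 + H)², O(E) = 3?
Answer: 1/6228 ≈ 0.00016057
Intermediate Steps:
Y(S, s) = 3*s
1/(q(79) + Y(-4, V(4))*O(-5)) = 1/((-1 + 79)² + (3*4²)*3) = 1/(78² + (3*16)*3) = 1/(6084 + 48*3) = 1/(6084 + 144) = 1/6228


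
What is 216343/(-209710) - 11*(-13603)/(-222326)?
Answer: -296560486/173970095 ≈ -1.7047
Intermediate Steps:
216343/(-209710) - 11*(-13603)/(-222326) = 216343*(-1/209710) + 149633*(-1/222326) = -3229/3130 - 149633/222326 = -296560486/173970095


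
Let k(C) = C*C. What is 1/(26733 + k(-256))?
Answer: 1/92269 ≈ 1.0838e-5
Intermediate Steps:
k(C) = C²
1/(26733 + k(-256)) = 1/(26733 + (-256)²) = 1/(26733 + 65536) = 1/92269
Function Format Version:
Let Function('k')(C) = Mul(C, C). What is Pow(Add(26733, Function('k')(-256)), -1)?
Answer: Rational(1, 92269) ≈ 1.0838e-5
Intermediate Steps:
Function('k')(C) = Pow(C, 2)
Pow(Add(26733, Function('k')(-256)), -1) = Pow(Add(26733, Pow(-256, 2)), -1) = Pow(Add(26733, 65536), -1) = Pow(92269, -1) = Rational(1, 92269)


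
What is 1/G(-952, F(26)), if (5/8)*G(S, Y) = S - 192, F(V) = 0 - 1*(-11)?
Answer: -5/9152 ≈ -0.00054633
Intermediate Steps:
F(V) = 11 (F(V) = 0 + 11 = 11)
G(S, Y) = -1536/5 + 8*S/5 (G(S, Y) = 8*(S - 192)/5 = 8*(-192 + S)/5 = -1536/5 + 8*S/5)
1/G(-952, F(26)) = 1/(-1536/5 + (8/5)*(-952)) = 1/(-1536/5 - 7616/5) = 1/(-9152/5) = -5/9152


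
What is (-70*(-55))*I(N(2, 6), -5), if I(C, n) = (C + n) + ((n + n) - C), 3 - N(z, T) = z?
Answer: -57750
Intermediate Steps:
N(z, T) = 3 - z
I(C, n) = 3*n (I(C, n) = (C + n) + (2*n - C) = (C + n) + (-C + 2*n) = 3*n)
(-70*(-55))*I(N(2, 6), -5) = (-70*(-55))*(3*(-5)) = 3850*(-15) = -57750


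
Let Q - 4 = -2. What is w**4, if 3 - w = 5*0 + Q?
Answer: 1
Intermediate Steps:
Q = 2 (Q = 4 - 2 = 2)
w = 1 (w = 3 - (5*0 + 2) = 3 - (0 + 2) = 3 - 1*2 = 3 - 2 = 1)
w**4 = 1**4 = 1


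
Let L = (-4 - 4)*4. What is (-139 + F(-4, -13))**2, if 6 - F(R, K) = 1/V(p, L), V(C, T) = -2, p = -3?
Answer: 70225/4 ≈ 17556.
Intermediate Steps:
L = -32 (L = -8*4 = -32)
F(R, K) = 13/2 (F(R, K) = 6 - 1/(-2) = 6 - 1*(-1/2) = 6 + 1/2 = 13/2)
(-139 + F(-4, -13))**2 = (-139 + 13/2)**2 = (-265/2)**2 = 70225/4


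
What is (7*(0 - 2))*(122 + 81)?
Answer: -2842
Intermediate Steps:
(7*(0 - 2))*(122 + 81) = (7*(-2))*203 = -14*203 = -2842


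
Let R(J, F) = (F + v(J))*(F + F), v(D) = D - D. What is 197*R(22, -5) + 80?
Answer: 9930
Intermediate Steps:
v(D) = 0
R(J, F) = 2*F² (R(J, F) = (F + 0)*(F + F) = F*(2*F) = 2*F²)
197*R(22, -5) + 80 = 197*(2*(-5)²) + 80 = 197*(2*25) + 80 = 197*50 + 80 = 9850 + 80 = 9930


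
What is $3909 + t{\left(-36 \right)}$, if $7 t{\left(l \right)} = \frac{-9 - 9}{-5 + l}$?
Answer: $\frac{1121901}{287} \approx 3909.1$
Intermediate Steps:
$t{\left(l \right)} = - \frac{18}{7 \left(-5 + l\right)}$ ($t{\left(l \right)} = \frac{\left(-9 - 9\right) \frac{1}{-5 + l}}{7} = \frac{\left(-18\right) \frac{1}{-5 + l}}{7} = - \frac{18}{7 \left(-5 + l\right)}$)
$3909 + t{\left(-36 \right)} = 3909 - \frac{18}{-35 + 7 \left(-36\right)} = 3909 - \frac{18}{-35 - 252} = 3909 - \frac{18}{-287} = 3909 - - \frac{18}{287} = 3909 + \frac{18}{287} = \frac{1121901}{287}$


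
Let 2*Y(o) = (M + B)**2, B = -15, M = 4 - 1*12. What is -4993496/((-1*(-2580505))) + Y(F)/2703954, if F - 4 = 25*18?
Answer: -27003001879223/13955133633540 ≈ -1.9350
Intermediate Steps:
F = 454 (F = 4 + 25*18 = 4 + 450 = 454)
M = -8 (M = 4 - 12 = -8)
Y(o) = 529/2 (Y(o) = (-8 - 15)**2/2 = (1/2)*(-23)**2 = (1/2)*529 = 529/2)
-4993496/((-1*(-2580505))) + Y(F)/2703954 = -4993496/((-1*(-2580505))) + (529/2)/2703954 = -4993496/2580505 + (529/2)*(1/2703954) = -4993496*1/2580505 + 529/5407908 = -4993496/2580505 + 529/5407908 = -27003001879223/13955133633540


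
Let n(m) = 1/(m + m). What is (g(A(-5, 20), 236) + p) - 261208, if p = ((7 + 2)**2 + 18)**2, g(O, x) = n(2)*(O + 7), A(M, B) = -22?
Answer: -1005643/4 ≈ -2.5141e+5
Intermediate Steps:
n(m) = 1/(2*m)
g(O, x) = 7/4 + O/4 (g(O, x) = ((1/2)/2)*(O + 7) = ((1/2)*(1/2))*(7 + O) = (7 + O)/4 = 7/4 + O/4)
p = 9801 (p = (9**2 + 18)**2 = (81 + 18)**2 = 99**2 = 9801)
(g(A(-5, 20), 236) + p) - 261208 = ((7/4 + (1/4)*(-22)) + 9801) - 261208 = ((7/4 - 11/2) + 9801) - 261208 = (-15/4 + 9801) - 261208 = 39189/4 - 261208 = -1005643/4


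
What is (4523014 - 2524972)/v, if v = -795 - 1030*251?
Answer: -1998042/259325 ≈ -7.7048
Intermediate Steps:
v = -259325 (v = -795 - 258530 = -259325)
(4523014 - 2524972)/v = (4523014 - 2524972)/(-259325) = 1998042*(-1/259325) = -1998042/259325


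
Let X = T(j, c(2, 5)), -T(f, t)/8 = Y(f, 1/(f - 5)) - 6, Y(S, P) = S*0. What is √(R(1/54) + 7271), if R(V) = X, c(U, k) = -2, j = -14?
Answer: √7319 ≈ 85.551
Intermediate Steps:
Y(S, P) = 0
T(f, t) = 48 (T(f, t) = -8*(0 - 6) = -8*(-6) = 48)
X = 48
R(V) = 48
√(R(1/54) + 7271) = √(48 + 7271) = √7319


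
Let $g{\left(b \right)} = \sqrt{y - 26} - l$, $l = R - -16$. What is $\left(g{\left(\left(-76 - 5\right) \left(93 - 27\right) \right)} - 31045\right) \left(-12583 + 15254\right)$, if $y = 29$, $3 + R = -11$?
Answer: $-82926537 + 2671 \sqrt{3} \approx -8.2922 \cdot 10^{7}$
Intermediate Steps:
$R = -14$ ($R = -3 - 11 = -14$)
$l = 2$ ($l = -14 - -16 = -14 + 16 = 2$)
$g{\left(b \right)} = -2 + \sqrt{3}$ ($g{\left(b \right)} = \sqrt{29 - 26} - 2 = \sqrt{3} - 2 = -2 + \sqrt{3}$)
$\left(g{\left(\left(-76 - 5\right) \left(93 - 27\right) \right)} - 31045\right) \left(-12583 + 15254\right) = \left(\left(-2 + \sqrt{3}\right) - 31045\right) \left(-12583 + 15254\right) = \left(-31047 + \sqrt{3}\right) 2671 = -82926537 + 2671 \sqrt{3}$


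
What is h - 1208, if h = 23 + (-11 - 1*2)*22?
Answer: -1471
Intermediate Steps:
h = -263 (h = 23 + (-11 - 2)*22 = 23 - 13*22 = 23 - 286 = -263)
h - 1208 = -263 - 1208 = -1471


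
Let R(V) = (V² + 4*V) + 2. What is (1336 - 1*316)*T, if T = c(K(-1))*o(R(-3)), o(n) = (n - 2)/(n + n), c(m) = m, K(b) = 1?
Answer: 1530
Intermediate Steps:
R(V) = 2 + V² + 4*V
o(n) = (-2 + n)/(2*n) (o(n) = (-2 + n)/((2*n)) = (-2 + n)*(1/(2*n)) = (-2 + n)/(2*n))
T = 3/2 (T = 1*((-2 + (2 + (-3)² + 4*(-3)))/(2*(2 + (-3)² + 4*(-3)))) = 1*((-2 + (2 + 9 - 12))/(2*(2 + 9 - 12))) = 1*((½)*(-2 - 1)/(-1)) = 1*((½)*(-1)*(-3)) = 1*(3/2) = 3/2 ≈ 1.5000)
(1336 - 1*316)*T = (1336 - 1*316)*(3/2) = (1336 - 316)*(3/2) = 1020*(3/2) = 1530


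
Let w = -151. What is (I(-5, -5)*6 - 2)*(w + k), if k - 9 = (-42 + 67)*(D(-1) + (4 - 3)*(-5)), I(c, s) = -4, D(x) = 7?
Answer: 2392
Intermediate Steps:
k = 59 (k = 9 + (-42 + 67)*(7 + (4 - 3)*(-5)) = 9 + 25*(7 + 1*(-5)) = 9 + 25*(7 - 5) = 9 + 25*2 = 9 + 50 = 59)
(I(-5, -5)*6 - 2)*(w + k) = (-4*6 - 2)*(-151 + 59) = (-24 - 2)*(-92) = -26*(-92) = 2392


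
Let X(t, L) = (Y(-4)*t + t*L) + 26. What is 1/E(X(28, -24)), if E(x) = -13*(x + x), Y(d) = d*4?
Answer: 1/28444 ≈ 3.5157e-5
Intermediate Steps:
Y(d) = 4*d
X(t, L) = 26 - 16*t + L*t (X(t, L) = ((4*(-4))*t + t*L) + 26 = (-16*t + L*t) + 26 = 26 - 16*t + L*t)
E(x) = -26*x
1/E(X(28, -24)) = 1/(-26*(26 - 16*28 - 24*28)) = 1/(-26*(26 - 448 - 672)) = 1/(-26*(-1094)) = 1/28444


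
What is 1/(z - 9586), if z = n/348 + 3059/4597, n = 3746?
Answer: -799878/7658488061 ≈ -0.00010444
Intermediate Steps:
z = 9142447/799878 (z = 3746/348 + 3059/4597 = 3746*(1/348) + 3059*(1/4597) = 1873/174 + 3059/4597 = 9142447/799878 ≈ 11.430)
1/(z - 9586) = 1/(9142447/799878 - 9586) = 1/(-7658488061/799878) = -799878/7658488061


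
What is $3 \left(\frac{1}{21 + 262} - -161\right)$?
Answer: $\frac{136692}{283} \approx 483.01$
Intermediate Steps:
$3 \left(\frac{1}{21 + 262} - -161\right) = 3 \left(\frac{1}{283} + 161\right) = 3 \cdot \frac{45564}{283} = \frac{136692}{283}$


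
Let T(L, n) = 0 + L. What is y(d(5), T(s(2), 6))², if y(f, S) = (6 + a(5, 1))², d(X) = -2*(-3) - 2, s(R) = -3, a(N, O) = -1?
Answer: 625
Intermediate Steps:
T(L, n) = L
d(X) = 4 (d(X) = 6 - 2 = 4)
y(f, S) = 25 (y(f, S) = (6 - 1)² = 5² = 25)
y(d(5), T(s(2), 6))² = 25² = 625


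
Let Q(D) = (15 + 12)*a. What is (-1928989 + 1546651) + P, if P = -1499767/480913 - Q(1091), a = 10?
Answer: -184002660871/480913 ≈ -3.8261e+5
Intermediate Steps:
Q(D) = 270 (Q(D) = (15 + 12)*10 = 27*10 = 270)
P = -131346277/480913 (P = -1499767/480913 - 1*270 = -1499767*1/480913 - 270 = -1499767/480913 - 270 = -131346277/480913 ≈ -273.12)
(-1928989 + 1546651) + P = (-1928989 + 1546651) - 131346277/480913 = -382338 - 131346277/480913 = -184002660871/480913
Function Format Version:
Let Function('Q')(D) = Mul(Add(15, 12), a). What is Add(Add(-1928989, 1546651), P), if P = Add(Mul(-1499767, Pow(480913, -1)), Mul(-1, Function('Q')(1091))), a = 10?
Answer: Rational(-184002660871, 480913) ≈ -3.8261e+5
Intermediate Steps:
Function('Q')(D) = 270 (Function('Q')(D) = Mul(Add(15, 12), 10) = Mul(27, 10) = 270)
P = Rational(-131346277, 480913) (P = Add(Mul(-1499767, Pow(480913, -1)), Mul(-1, 270)) = Add(Mul(-1499767, Rational(1, 480913)), -270) = Add(Rational(-1499767, 480913), -270) = Rational(-131346277, 480913) ≈ -273.12)
Add(Add(-1928989, 1546651), P) = Add(Add(-1928989, 1546651), Rational(-131346277, 480913)) = Add(-382338, Rational(-131346277, 480913)) = Rational(-184002660871, 480913)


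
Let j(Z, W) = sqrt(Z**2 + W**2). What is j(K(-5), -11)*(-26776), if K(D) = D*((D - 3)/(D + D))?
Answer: -26776*sqrt(137) ≈ -3.1341e+5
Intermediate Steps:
K(D) = -3/2 + D/2 (K(D) = D*((-3 + D)/((2*D))) = D*((-3 + D)*(1/(2*D))) = D*((-3 + D)/(2*D)) = -3/2 + D/2)
j(Z, W) = sqrt(W**2 + Z**2)
j(K(-5), -11)*(-26776) = sqrt((-11)**2 + (-3/2 + (1/2)*(-5))**2)*(-26776) = sqrt(121 + (-3/2 - 5/2)**2)*(-26776) = sqrt(121 + (-4)**2)*(-26776) = sqrt(121 + 16)*(-26776) = sqrt(137)*(-26776) = -26776*sqrt(137)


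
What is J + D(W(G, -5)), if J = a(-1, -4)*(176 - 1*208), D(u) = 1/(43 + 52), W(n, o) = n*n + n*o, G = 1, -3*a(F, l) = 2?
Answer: 6083/285 ≈ 21.344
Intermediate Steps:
a(F, l) = -⅔ (a(F, l) = -⅓*2 = -⅔)
W(n, o) = n² + n*o
D(u) = 1/95
J = 64/3 (J = -2*(176 - 1*208)/3 = -2*(176 - 208)/3 = -⅔*(-32) = 64/3 ≈ 21.333)
J + D(W(G, -5)) = 64/3 + 1/95 = 6083/285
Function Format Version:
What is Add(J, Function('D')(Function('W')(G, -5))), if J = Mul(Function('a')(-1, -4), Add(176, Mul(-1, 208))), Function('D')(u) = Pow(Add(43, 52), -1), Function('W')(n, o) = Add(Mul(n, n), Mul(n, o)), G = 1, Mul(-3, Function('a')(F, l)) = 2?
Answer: Rational(6083, 285) ≈ 21.344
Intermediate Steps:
Function('a')(F, l) = Rational(-2, 3) (Function('a')(F, l) = Mul(Rational(-1, 3), 2) = Rational(-2, 3))
Function('W')(n, o) = Add(Pow(n, 2), Mul(n, o))
Function('D')(u) = Rational(1, 95) (Function('D')(u) = Pow(95, -1) = Rational(1, 95))
J = Rational(64, 3) (J = Mul(Rational(-2, 3), Add(176, Mul(-1, 208))) = Mul(Rational(-2, 3), Add(176, -208)) = Mul(Rational(-2, 3), -32) = Rational(64, 3) ≈ 21.333)
Add(J, Function('D')(Function('W')(G, -5))) = Add(Rational(64, 3), Rational(1, 95)) = Rational(6083, 285)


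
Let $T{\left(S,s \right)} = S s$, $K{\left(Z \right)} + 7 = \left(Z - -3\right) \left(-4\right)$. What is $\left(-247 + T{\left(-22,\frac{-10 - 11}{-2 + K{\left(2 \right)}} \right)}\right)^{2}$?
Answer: $\frac{58140625}{841} \approx 69133.0$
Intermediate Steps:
$K{\left(Z \right)} = -19 - 4 Z$ ($K{\left(Z \right)} = -7 + \left(Z - -3\right) \left(-4\right) = -7 + \left(Z + 3\right) \left(-4\right) = -7 + \left(3 + Z\right) \left(-4\right) = -7 - \left(12 + 4 Z\right) = -19 - 4 Z$)
$\left(-247 + T{\left(-22,\frac{-10 - 11}{-2 + K{\left(2 \right)}} \right)}\right)^{2} = \left(-247 - 22 \frac{-10 - 11}{-2 - 27}\right)^{2} = \left(-247 - 22 \left(- \frac{21}{-2 - 27}\right)\right)^{2} = \left(-247 - 22 \left(- \frac{21}{-29}\right)\right)^{2} = \left(-247 - 22 \left(\left(-21\right) \left(- \frac{1}{29}\right)\right)\right)^{2} = \left(-247 - \frac{462}{29}\right)^{2} = \left(- \frac{7625}{29}\right)^{2} = \frac{58140625}{841}$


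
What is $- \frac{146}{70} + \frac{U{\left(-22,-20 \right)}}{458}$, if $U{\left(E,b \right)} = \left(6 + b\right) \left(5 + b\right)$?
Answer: $- \frac{13042}{8015} \approx -1.6272$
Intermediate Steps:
$U{\left(E,b \right)} = \left(5 + b\right) \left(6 + b\right)$
$- \frac{146}{70} + \frac{U{\left(-22,-20 \right)}}{458} = - \frac{146}{70} + \frac{30 + \left(-20\right)^{2} + 11 \left(-20\right)}{458} = \left(-146\right) \frac{1}{70} + \left(30 + 400 - 220\right) \frac{1}{458} = - \frac{73}{35} + 210 \cdot \frac{1}{458} = - \frac{73}{35} + \frac{105}{229} = - \frac{13042}{8015}$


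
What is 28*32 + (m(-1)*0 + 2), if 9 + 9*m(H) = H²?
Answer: 898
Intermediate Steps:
m(H) = -1 + H²/9
28*32 + (m(-1)*0 + 2) = 28*32 + ((-1 + (⅑)*(-1)²)*0 + 2) = 896 + ((-1 + (⅑)*1)*0 + 2) = 896 + ((-1 + ⅑)*0 + 2) = 896 + (-8/9*0 + 2) = 896 + (0 + 2) = 896 + 2 = 898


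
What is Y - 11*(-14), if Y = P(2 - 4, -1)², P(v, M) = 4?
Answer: 170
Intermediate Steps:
Y = 16 (Y = 4² = 16)
Y - 11*(-14) = 16 - 11*(-14) = 16 + 154 = 170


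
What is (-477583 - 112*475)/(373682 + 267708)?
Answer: -530783/641390 ≈ -0.82755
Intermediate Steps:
(-477583 - 112*475)/(373682 + 267708) = (-477583 - 53200)/641390 = -530783*1/641390 = -530783/641390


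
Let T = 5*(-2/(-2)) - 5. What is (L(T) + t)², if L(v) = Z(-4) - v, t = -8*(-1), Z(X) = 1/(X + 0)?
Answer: 961/16 ≈ 60.063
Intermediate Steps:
Z(X) = 1/X
T = 0 (T = 5*(-2*(-½)) - 5 = 5*1 - 5 = 5 - 5 = 0)
t = 8
L(v) = -¼ - v (L(v) = 1/(-4) - v = -¼ - v)
(L(T) + t)² = ((-¼ - 1*0) + 8)² = ((-¼ + 0) + 8)² = (-¼ + 8)² = (31/4)² = 961/16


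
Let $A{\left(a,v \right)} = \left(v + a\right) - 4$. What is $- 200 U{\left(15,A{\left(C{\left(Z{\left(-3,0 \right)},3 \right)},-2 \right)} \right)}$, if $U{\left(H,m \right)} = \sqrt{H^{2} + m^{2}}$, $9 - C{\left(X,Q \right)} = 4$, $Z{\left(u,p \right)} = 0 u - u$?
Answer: $- 200 \sqrt{226} \approx -3006.7$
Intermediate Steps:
$Z{\left(u,p \right)} = - u$ ($Z{\left(u,p \right)} = 0 - u = - u$)
$C{\left(X,Q \right)} = 5$ ($C{\left(X,Q \right)} = 9 - 4 = 5$)
$A{\left(a,v \right)} = -4 + a + v$ ($A{\left(a,v \right)} = \left(a + v\right) - 4 = -4 + a + v$)
$- 200 U{\left(15,A{\left(C{\left(Z{\left(-3,0 \right)},3 \right)},-2 \right)} \right)} = - 200 \sqrt{15^{2} + \left(-4 + 5 - 2\right)^{2}} = - 200 \sqrt{225 + \left(-1\right)^{2}} = - 200 \sqrt{225 + 1} = - 200 \sqrt{226}$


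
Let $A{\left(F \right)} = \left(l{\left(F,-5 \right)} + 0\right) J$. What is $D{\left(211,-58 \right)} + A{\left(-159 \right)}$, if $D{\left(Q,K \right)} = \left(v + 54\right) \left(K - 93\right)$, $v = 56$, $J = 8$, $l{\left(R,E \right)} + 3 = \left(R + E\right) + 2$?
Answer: $-17930$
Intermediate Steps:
$l{\left(R,E \right)} = -1 + E + R$ ($l{\left(R,E \right)} = -3 + \left(\left(R + E\right) + 2\right) = -3 + \left(\left(E + R\right) + 2\right) = -3 + \left(2 + E + R\right) = -1 + E + R$)
$D{\left(Q,K \right)} = -10230 + 110 K$ ($D{\left(Q,K \right)} = \left(56 + 54\right) \left(K - 93\right) = 110 \left(-93 + K\right) = -10230 + 110 K$)
$A{\left(F \right)} = -48 + 8 F$ ($A{\left(F \right)} = \left(\left(-1 - 5 + F\right) + 0\right) 8 = \left(\left(-6 + F\right) + 0\right) 8 = \left(-6 + F\right) 8 = -48 + 8 F$)
$D{\left(211,-58 \right)} + A{\left(-159 \right)} = \left(-10230 + 110 \left(-58\right)\right) + \left(-48 + 8 \left(-159\right)\right) = \left(-10230 - 6380\right) - 1320 = -16610 - 1320 = -17930$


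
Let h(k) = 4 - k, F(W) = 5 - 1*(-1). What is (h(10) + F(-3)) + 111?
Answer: 111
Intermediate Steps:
F(W) = 6 (F(W) = 5 + 1 = 6)
(h(10) + F(-3)) + 111 = ((4 - 1*10) + 6) + 111 = ((4 - 10) + 6) + 111 = (-6 + 6) + 111 = 0 + 111 = 111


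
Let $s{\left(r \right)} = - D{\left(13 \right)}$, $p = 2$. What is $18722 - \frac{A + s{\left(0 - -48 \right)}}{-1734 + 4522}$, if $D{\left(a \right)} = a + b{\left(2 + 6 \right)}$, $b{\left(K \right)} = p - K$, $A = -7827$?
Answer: $\frac{26102385}{1394} \approx 18725.0$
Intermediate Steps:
$b{\left(K \right)} = 2 - K$
$D{\left(a \right)} = -6 + a$ ($D{\left(a \right)} = a + \left(2 - \left(2 + 6\right)\right) = a + \left(2 - 8\right) = a - 6 = -6 + a$)
$s{\left(r \right)} = -7$ ($s{\left(r \right)} = - (-6 + 13) = \left(-1\right) 7 = -7$)
$18722 - \frac{A + s{\left(0 - -48 \right)}}{-1734 + 4522} = 18722 - \frac{-7827 - 7}{-1734 + 4522} = 18722 - - \frac{7834}{2788} = 18722 - \left(-7834\right) \frac{1}{2788} = 18722 - - \frac{3917}{1394} = 18722 + \frac{3917}{1394} = \frac{26102385}{1394}$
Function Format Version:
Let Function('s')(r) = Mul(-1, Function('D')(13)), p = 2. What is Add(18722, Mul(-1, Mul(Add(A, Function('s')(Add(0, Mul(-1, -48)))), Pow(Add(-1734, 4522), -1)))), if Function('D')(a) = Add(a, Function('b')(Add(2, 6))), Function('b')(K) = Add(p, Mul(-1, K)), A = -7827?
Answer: Rational(26102385, 1394) ≈ 18725.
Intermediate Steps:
Function('b')(K) = Add(2, Mul(-1, K))
Function('D')(a) = Add(-6, a) (Function('D')(a) = Add(a, Add(2, Mul(-1, Add(2, 6)))) = Add(a, Add(2, Mul(-1, 8))) = Add(a, Add(2, -8)) = Add(a, -6) = Add(-6, a))
Function('s')(r) = -7 (Function('s')(r) = Mul(-1, Add(-6, 13)) = Mul(-1, 7) = -7)
Add(18722, Mul(-1, Mul(Add(A, Function('s')(Add(0, Mul(-1, -48)))), Pow(Add(-1734, 4522), -1)))) = Add(18722, Mul(-1, Mul(Add(-7827, -7), Pow(Add(-1734, 4522), -1)))) = Add(18722, Mul(-1, Mul(-7834, Pow(2788, -1)))) = Add(18722, Mul(-1, Mul(-7834, Rational(1, 2788)))) = Add(18722, Mul(-1, Rational(-3917, 1394))) = Add(18722, Rational(3917, 1394)) = Rational(26102385, 1394)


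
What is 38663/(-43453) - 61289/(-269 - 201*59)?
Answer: 2194286053/526997984 ≈ 4.1637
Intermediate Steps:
38663/(-43453) - 61289/(-269 - 201*59) = 38663*(-1/43453) - 61289/(-269 - 11859) = -38663/43453 - 61289/(-12128) = -38663/43453 - 61289*(-1/12128) = -38663/43453 + 61289/12128 = 2194286053/526997984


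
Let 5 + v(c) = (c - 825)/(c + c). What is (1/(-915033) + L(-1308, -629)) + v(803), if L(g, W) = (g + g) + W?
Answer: -217092494356/66797409 ≈ -3250.0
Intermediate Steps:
v(c) = -5 + (-825 + c)/(2*c) (v(c) = -5 + (c - 825)/(c + c) = -5 + (-825 + c)/((2*c)) = -5 + (-825 + c)*(1/(2*c)) = -5 + (-825 + c)/(2*c))
L(g, W) = W + 2*g (L(g, W) = 2*g + W = W + 2*g)
(1/(-915033) + L(-1308, -629)) + v(803) = (1/(-915033) + (-629 + 2*(-1308))) + (3/2)*(-275 - 3*803)/803 = (-1/915033 + (-629 - 2616)) + (3/2)*(1/803)*(-275 - 2409) = (-1/915033 - 3245) + (3/2)*(1/803)*(-2684) = -2969282086/915033 - 366/73 = -217092494356/66797409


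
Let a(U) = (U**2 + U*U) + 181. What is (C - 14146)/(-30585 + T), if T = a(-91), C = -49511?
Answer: 7073/1538 ≈ 4.5988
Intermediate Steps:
a(U) = 181 + 2*U**2 (a(U) = (U**2 + U**2) + 181 = 2*U**2 + 181 = 181 + 2*U**2)
T = 16743 (T = 181 + 2*(-91)**2 = 181 + 2*8281 = 181 + 16562 = 16743)
(C - 14146)/(-30585 + T) = (-49511 - 14146)/(-30585 + 16743) = -63657/(-13842) = -63657*(-1/13842) = 7073/1538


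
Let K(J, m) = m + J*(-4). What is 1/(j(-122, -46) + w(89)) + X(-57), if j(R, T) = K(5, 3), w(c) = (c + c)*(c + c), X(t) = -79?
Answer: -2501692/31667 ≈ -79.000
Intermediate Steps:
K(J, m) = m - 4*J
w(c) = 4*c² (w(c) = (2*c)*(2*c) = 4*c²)
j(R, T) = -17 (j(R, T) = 3 - 4*5 = 3 - 20 = -17)
1/(j(-122, -46) + w(89)) + X(-57) = 1/(-17 + 4*89²) - 79 = 1/(-17 + 4*7921) - 79 = 1/(-17 + 31684) - 79 = 1/31667 - 79 = -2501692/31667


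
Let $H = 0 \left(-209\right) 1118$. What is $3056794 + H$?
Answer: $3056794$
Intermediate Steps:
$H = 0$ ($H = 0 \cdot 1118 = 0$)
$3056794 + H = 3056794 + 0 = 3056794$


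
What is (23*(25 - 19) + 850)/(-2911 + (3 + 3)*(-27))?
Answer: -988/3073 ≈ -0.32151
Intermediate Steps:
(23*(25 - 19) + 850)/(-2911 + (3 + 3)*(-27)) = (23*6 + 850)/(-2911 + 6*(-27)) = (138 + 850)/(-2911 - 162) = 988/(-3073) = 988*(-1/3073) = -988/3073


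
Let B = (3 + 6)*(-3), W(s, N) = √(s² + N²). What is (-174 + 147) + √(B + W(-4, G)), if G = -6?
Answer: -27 + I*√(27 - 2*√13) ≈ -27.0 + 4.4485*I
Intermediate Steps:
W(s, N) = √(N² + s²)
B = -27 (B = 9*(-3) = -27)
(-174 + 147) + √(B + W(-4, G)) = (-174 + 147) + √(-27 + √((-6)² + (-4)²)) = -27 + √(-27 + √(36 + 16)) = -27 + √(-27 + √52) = -27 + √(-27 + 2*√13)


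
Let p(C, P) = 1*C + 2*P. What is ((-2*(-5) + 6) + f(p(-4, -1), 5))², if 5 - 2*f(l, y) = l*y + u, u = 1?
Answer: 1089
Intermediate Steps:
p(C, P) = C + 2*P
f(l, y) = 2 - l*y/2 (f(l, y) = 5/2 - (l*y + 1)/2 = 5/2 - (1 + l*y)/2 = 5/2 + (-½ - l*y/2) = 2 - l*y/2)
((-2*(-5) + 6) + f(p(-4, -1), 5))² = ((-2*(-5) + 6) + (2 - ½*(-4 + 2*(-1))*5))² = ((10 + 6) + (2 - ½*(-4 - 2)*5))² = (16 + (2 - ½*(-6)*5))² = (16 + (2 + 15))² = (16 + 17)² = 33² = 1089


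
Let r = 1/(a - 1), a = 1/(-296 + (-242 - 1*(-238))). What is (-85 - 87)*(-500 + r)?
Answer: 603200/7 ≈ 86171.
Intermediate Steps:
a = -1/300 (a = 1/(-296 + (-242 + 238)) = 1/(-296 - 4) = 1/(-300) = -1/300 ≈ -0.0033333)
r = -300/301 (r = 1/(-1/300 - 1) = 1/(-301/300) = -300/301 ≈ -0.99668)
(-85 - 87)*(-500 + r) = (-85 - 87)*(-500 - 300/301) = -172*(-150800/301) = 603200/7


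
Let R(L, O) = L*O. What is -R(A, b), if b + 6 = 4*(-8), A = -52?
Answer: -1976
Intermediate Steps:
b = -38 (b = -6 + 4*(-8) = -6 - 32 = -38)
-R(A, b) = -(-52)*(-38) = -1*1976 = -1976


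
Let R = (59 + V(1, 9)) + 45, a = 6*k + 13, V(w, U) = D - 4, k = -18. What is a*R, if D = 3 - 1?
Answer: -9690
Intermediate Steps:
D = 2
V(w, U) = -2 (V(w, U) = 2 - 4 = -2)
a = -95 (a = 6*(-18) + 13 = -108 + 13 = -95)
R = 102 (R = (59 - 2) + 45 = 57 + 45 = 102)
a*R = -95*102 = -9690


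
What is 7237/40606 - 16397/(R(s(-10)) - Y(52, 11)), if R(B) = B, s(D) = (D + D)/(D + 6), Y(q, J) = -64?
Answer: -665317229/2801814 ≈ -237.46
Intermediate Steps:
s(D) = 2*D/(6 + D) (s(D) = (2*D)/(6 + D) = 2*D/(6 + D))
7237/40606 - 16397/(R(s(-10)) - Y(52, 11)) = 7237/40606 - 16397/(2*(-10)/(6 - 10) - 1*(-64)) = 7237*(1/40606) - 16397/(2*(-10)/(-4) + 64) = 7237/40606 - 16397/(2*(-10)*(-¼) + 64) = 7237/40606 - 16397/(5 + 64) = 7237/40606 - 16397/69 = -665317229/2801814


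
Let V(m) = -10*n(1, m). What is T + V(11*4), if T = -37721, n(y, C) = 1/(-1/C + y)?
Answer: -1622443/43 ≈ -37731.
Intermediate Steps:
n(y, C) = 1/(y - 1/C)
V(m) = -10*m/(-1 + m) (V(m) = -10*m/(-1 + m*1) = -10*m/(-1 + m))
T + V(11*4) = -37721 - 10*11*4/(-1 + 11*4) = -37721 - 10*44/(-1 + 44) = -37721 - 10*44/43 = -37721 - 10*44*1/43 = -37721 - 440/43 = -1622443/43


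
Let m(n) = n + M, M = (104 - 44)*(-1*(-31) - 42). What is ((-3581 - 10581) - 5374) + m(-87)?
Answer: -20283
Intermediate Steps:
M = -660 (M = 60*(31 - 42) = 60*(-11) = -660)
m(n) = -660 + n (m(n) = n - 660 = -660 + n)
((-3581 - 10581) - 5374) + m(-87) = ((-3581 - 10581) - 5374) + (-660 - 87) = (-14162 - 5374) - 747 = -19536 - 747 = -20283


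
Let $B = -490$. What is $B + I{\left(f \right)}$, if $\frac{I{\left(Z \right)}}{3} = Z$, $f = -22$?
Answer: $-556$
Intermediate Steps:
$I{\left(Z \right)} = 3 Z$
$B + I{\left(f \right)} = -490 + 3 \left(-22\right) = -490 - 66 = -556$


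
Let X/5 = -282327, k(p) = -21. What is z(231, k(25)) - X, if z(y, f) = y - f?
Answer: 1411887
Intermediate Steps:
X = -1411635 (X = 5*(-282327) = -1411635)
z(231, k(25)) - X = (231 - 1*(-21)) - 1*(-1411635) = (231 + 21) + 1411635 = 252 + 1411635 = 1411887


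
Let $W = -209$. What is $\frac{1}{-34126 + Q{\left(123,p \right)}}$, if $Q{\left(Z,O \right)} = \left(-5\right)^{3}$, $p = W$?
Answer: $- \frac{1}{34251} \approx -2.9196 \cdot 10^{-5}$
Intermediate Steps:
$p = -209$
$Q{\left(Z,O \right)} = -125$
$\frac{1}{-34126 + Q{\left(123,p \right)}} = \frac{1}{-34126 - 125} = \frac{1}{-34251} = - \frac{1}{34251}$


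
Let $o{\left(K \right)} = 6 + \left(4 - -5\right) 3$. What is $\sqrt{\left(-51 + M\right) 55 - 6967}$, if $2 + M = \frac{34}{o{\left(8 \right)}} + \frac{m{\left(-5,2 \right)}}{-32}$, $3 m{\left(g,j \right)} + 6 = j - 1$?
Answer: $\frac{i \sqrt{628638}}{8} \approx 99.108 i$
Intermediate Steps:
$m{\left(g,j \right)} = - \frac{7}{3} + \frac{j}{3}$ ($m{\left(g,j \right)} = -2 + \frac{j - 1}{3} = -2 + \frac{-1 + j}{3} = -2 + \left(- \frac{1}{3} + \frac{j}{3}\right) = - \frac{7}{3} + \frac{j}{3}$)
$o{\left(K \right)} = 33$ ($o{\left(K \right)} = 6 + \left(4 + 5\right) 3 = 6 + 9 \cdot 3 = 6 + 27 = 33$)
$M = - \frac{323}{352}$ ($M = -2 + \left(\frac{34}{33} + \frac{- \frac{7}{3} + \frac{1}{3} \cdot 2}{-32}\right) = -2 + \left(34 \cdot \frac{1}{33} + \left(- \frac{7}{3} + \frac{2}{3}\right) \left(- \frac{1}{32}\right)\right) = -2 + \left(\frac{34}{33} - - \frac{5}{96}\right) = -2 + \left(\frac{34}{33} + \frac{5}{96}\right) = -2 + \frac{381}{352} = - \frac{323}{352} \approx -0.91761$)
$\sqrt{\left(-51 + M\right) 55 - 6967} = \sqrt{\left(-51 - \frac{323}{352}\right) 55 - 6967} = \sqrt{\left(- \frac{18275}{352}\right) 55 - 6967} = \sqrt{- \frac{91375}{32} - 6967} = \sqrt{- \frac{314319}{32}} = \frac{i \sqrt{628638}}{8}$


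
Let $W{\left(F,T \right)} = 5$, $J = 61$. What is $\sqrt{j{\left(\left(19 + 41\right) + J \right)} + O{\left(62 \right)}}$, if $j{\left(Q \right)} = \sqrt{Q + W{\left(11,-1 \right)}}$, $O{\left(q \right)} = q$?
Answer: $\sqrt{62 + 3 \sqrt{14}} \approx 8.5572$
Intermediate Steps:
$j{\left(Q \right)} = \sqrt{5 + Q}$ ($j{\left(Q \right)} = \sqrt{Q + 5} = \sqrt{5 + Q}$)
$\sqrt{j{\left(\left(19 + 41\right) + J \right)} + O{\left(62 \right)}} = \sqrt{\sqrt{5 + \left(\left(19 + 41\right) + 61\right)} + 62} = \sqrt{\sqrt{5 + \left(60 + 61\right)} + 62} = \sqrt{\sqrt{5 + 121} + 62} = \sqrt{\sqrt{126} + 62} = \sqrt{3 \sqrt{14} + 62} = \sqrt{62 + 3 \sqrt{14}}$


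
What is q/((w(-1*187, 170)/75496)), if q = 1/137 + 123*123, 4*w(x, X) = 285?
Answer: 625914385216/39045 ≈ 1.6031e+7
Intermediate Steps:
w(x, X) = 285/4 (w(x, X) = (¼)*285 = 285/4)
q = 2072674/137 (q = 1/137 + 15129 = 2072674/137 ≈ 15129.)
q/((w(-1*187, 170)/75496)) = 2072674/(137*(((285/4)/75496))) = 2072674/(137*(((285/4)*(1/75496)))) = 2072674/(137*(285/301984)) = (2072674/137)*(301984/285) = 625914385216/39045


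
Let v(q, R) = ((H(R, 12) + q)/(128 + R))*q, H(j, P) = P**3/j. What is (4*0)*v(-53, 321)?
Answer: 0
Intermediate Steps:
v(q, R) = q*(q + 1728/R)/(128 + R) (v(q, R) = ((12**3/R + q)/(128 + R))*q = ((1728/R + q)/(128 + R))*q = ((q + 1728/R)/(128 + R))*q = q*(q + 1728/R)/(128 + R))
(4*0)*v(-53, 321) = (4*0)*(-53*(1728 + 321*(-53))/(321*(128 + 321))) = 0*(-53*1/321*(1728 - 17013)/449) = 0*(-53*1/321*1/449*(-15285)) = 0*(270035/48043) = 0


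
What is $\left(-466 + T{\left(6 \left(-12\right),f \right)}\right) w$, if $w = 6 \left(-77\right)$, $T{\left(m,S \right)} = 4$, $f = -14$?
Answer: $213444$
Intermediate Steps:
$w = -462$
$\left(-466 + T{\left(6 \left(-12\right),f \right)}\right) w = \left(-466 + 4\right) \left(-462\right) = \left(-462\right) \left(-462\right) = 213444$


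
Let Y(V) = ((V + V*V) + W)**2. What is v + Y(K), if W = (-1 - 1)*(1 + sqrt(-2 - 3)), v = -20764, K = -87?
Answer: 55929616 - 29920*I*sqrt(5) ≈ 5.593e+7 - 66903.0*I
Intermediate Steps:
W = -2 - 2*I*sqrt(5) (W = -2*(1 + sqrt(-5)) = -2*(1 + I*sqrt(5)) = -2 - 2*I*sqrt(5) ≈ -2.0 - 4.4721*I)
Y(V) = (-2 + V + V**2 - 2*I*sqrt(5))**2 (Y(V) = ((V + V*V) + (-2 - 2*I*sqrt(5)))**2 = ((V + V**2) + (-2 - 2*I*sqrt(5)))**2 = (-2 + V + V**2 - 2*I*sqrt(5))**2)
v + Y(K) = -20764 + (-2 - 87 + (-87)**2 - 2*I*sqrt(5))**2 = -20764 + (-2 - 87 + 7569 - 2*I*sqrt(5))**2 = -20764 + (7480 - 2*I*sqrt(5))**2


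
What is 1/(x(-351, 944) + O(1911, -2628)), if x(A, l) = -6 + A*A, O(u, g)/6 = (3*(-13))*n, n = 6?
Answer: 1/121791 ≈ 8.2108e-6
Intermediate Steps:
O(u, g) = -1404 (O(u, g) = 6*((3*(-13))*6) = 6*(-39*6) = 6*(-234) = -1404)
x(A, l) = -6 + A²
1/(x(-351, 944) + O(1911, -2628)) = 1/((-6 + (-351)²) - 1404) = 1/((-6 + 123201) - 1404) = 1/(123195 - 1404) = 1/121791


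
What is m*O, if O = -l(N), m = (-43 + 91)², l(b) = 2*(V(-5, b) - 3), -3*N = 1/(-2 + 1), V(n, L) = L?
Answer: 12288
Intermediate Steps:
N = ⅓ (N = -1/(3*(-2 + 1)) = -⅓/(-1) = -⅓*(-1) = ⅓ ≈ 0.33333)
l(b) = -6 + 2*b (l(b) = 2*(b - 3) = 2*(-3 + b) = -6 + 2*b)
m = 2304 (m = 48² = 2304)
O = 16/3 (O = -(-6 + 2*(⅓)) = -(-6 + ⅔) = -1*(-16/3) = 16/3 ≈ 5.3333)
m*O = 2304*(16/3) = 12288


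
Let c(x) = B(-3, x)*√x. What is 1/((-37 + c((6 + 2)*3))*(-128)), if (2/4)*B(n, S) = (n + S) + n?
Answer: -37/3806080 - 9*√6/475760 ≈ -5.6059e-5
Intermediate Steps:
B(n, S) = 2*S + 4*n (B(n, S) = 2*((n + S) + n) = 2*((S + n) + n) = 2*(S + 2*n) = 2*S + 4*n)
c(x) = √x*(-12 + 2*x) (c(x) = (2*x + 4*(-3))*√x = (2*x - 12)*√x = (-12 + 2*x)*√x = √x*(-12 + 2*x))
1/((-37 + c((6 + 2)*3))*(-128)) = 1/((-37 + 2*√((6 + 2)*3)*(-6 + (6 + 2)*3))*(-128)) = 1/((-37 + 2*√(8*3)*(-6 + 8*3))*(-128)) = 1/((-37 + 2*√24*(-6 + 24))*(-128)) = 1/((-37 + 2*(2*√6)*18)*(-128)) = 1/((-37 + 72*√6)*(-128)) = 1/(4736 - 9216*√6)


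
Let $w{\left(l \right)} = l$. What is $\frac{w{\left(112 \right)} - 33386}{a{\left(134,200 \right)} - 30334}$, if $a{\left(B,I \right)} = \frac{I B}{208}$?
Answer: $\frac{432562}{392667} \approx 1.1016$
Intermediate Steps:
$a{\left(B,I \right)} = \frac{B I}{208}$ ($a{\left(B,I \right)} = B I \frac{1}{208} = \frac{B I}{208}$)
$\frac{w{\left(112 \right)} - 33386}{a{\left(134,200 \right)} - 30334} = \frac{112 - 33386}{\frac{1}{208} \cdot 134 \cdot 200 - 30334} = - \frac{33274}{\frac{1675}{13} - 30334} = - \frac{33274}{- \frac{392667}{13}} = \left(-33274\right) \left(- \frac{13}{392667}\right) = \frac{432562}{392667}$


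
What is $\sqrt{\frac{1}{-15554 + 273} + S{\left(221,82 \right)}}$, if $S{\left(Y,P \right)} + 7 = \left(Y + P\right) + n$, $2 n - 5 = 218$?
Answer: $\frac{\sqrt{380619545306}}{30562} \approx 20.187$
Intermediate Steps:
$n = \frac{223}{2}$ ($n = \frac{5}{2} + \frac{1}{2} \cdot 218 = \frac{5}{2} + 109 = \frac{223}{2} \approx 111.5$)
$S{\left(Y,P \right)} = \frac{209}{2} + P + Y$ ($S{\left(Y,P \right)} = -7 + \left(\left(Y + P\right) + \frac{223}{2}\right) = -7 + \left(\left(P + Y\right) + \frac{223}{2}\right) = -7 + \left(\frac{223}{2} + P + Y\right) = \frac{209}{2} + P + Y$)
$\sqrt{\frac{1}{-15554 + 273} + S{\left(221,82 \right)}} = \sqrt{\frac{1}{-15554 + 273} + \left(\frac{209}{2} + 82 + 221\right)} = \sqrt{\frac{1}{-15281} + \frac{815}{2}} = \sqrt{- \frac{1}{15281} + \frac{815}{2}} = \sqrt{\frac{12454013}{30562}} = \frac{\sqrt{380619545306}}{30562}$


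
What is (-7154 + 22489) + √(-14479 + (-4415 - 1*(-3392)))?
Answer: 15335 + I*√15502 ≈ 15335.0 + 124.51*I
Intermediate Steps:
(-7154 + 22489) + √(-14479 + (-4415 - 1*(-3392))) = 15335 + √(-14479 + (-4415 + 3392)) = 15335 + √(-14479 - 1023) = 15335 + √(-15502) = 15335 + I*√15502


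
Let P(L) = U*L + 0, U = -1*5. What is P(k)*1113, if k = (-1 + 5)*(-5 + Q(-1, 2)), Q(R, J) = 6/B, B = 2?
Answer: 44520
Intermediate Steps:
Q(R, J) = 3 (Q(R, J) = 6/2 = 6*(1/2) = 3)
U = -5
k = -8 (k = (-1 + 5)*(-5 + 3) = 4*(-2) = -8)
P(L) = -5*L (P(L) = -5*L + 0 = -5*L)
P(k)*1113 = -5*(-8)*1113 = 40*1113 = 44520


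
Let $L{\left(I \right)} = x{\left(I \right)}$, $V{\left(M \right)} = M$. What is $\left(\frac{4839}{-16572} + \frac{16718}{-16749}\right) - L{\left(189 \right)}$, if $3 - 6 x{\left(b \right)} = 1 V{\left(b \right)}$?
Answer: $\frac{2748799387}{92521476} \approx 29.71$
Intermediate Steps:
$x{\left(b \right)} = \frac{1}{2} - \frac{b}{6}$ ($x{\left(b \right)} = \frac{1}{2} - \frac{1 b}{6} = \frac{1}{2} - \frac{b}{6}$)
$L{\left(I \right)} = \frac{1}{2} - \frac{I}{6}$
$\left(\frac{4839}{-16572} + \frac{16718}{-16749}\right) - L{\left(189 \right)} = \left(\frac{4839}{-16572} + \frac{16718}{-16749}\right) - \left(\frac{1}{2} - \frac{63}{2}\right) = \left(4839 \left(- \frac{1}{16572}\right) + 16718 \left(- \frac{1}{16749}\right)\right) - \left(\frac{1}{2} - \frac{63}{2}\right) = \left(- \frac{1613}{5524} - \frac{16718}{16749}\right) - -31 = - \frac{119366369}{92521476} + 31 = \frac{2748799387}{92521476}$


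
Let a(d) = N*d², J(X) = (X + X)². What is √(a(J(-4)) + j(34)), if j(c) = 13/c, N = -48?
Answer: I*√227278406/34 ≈ 443.4*I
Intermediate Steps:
J(X) = 4*X² (J(X) = (2*X)² = 4*X²)
a(d) = -48*d²
√(a(J(-4)) + j(34)) = √(-48*(4*(-4)²)² + 13/34) = √(-48*(4*16)² + 13*(1/34)) = √(-48*64² + 13/34) = √(-48*4096 + 13/34) = √(-196608 + 13/34) = √(-6684659/34) = I*√227278406/34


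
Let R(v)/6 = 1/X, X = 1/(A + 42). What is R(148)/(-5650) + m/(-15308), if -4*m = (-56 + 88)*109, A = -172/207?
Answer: 9879956/745977975 ≈ 0.013244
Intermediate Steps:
A = -172/207 (A = -172*1/207 = -172/207 ≈ -0.83092)
m = -872 (m = -(-56 + 88)*109/4 = -8*109 = -1/4*3488 = -872)
X = 207/8522 (X = 1/(-172/207 + 42) = 1/(8522/207) = 207/8522 ≈ 0.024290)
R(v) = 17044/69 (R(v) = 6/(207/8522) = 6*(8522/207) = 17044/69)
R(148)/(-5650) + m/(-15308) = (17044/69)/(-5650) - 872/(-15308) = (17044/69)*(-1/5650) - 872*(-1/15308) = -8522/194925 + 218/3827 = 9879956/745977975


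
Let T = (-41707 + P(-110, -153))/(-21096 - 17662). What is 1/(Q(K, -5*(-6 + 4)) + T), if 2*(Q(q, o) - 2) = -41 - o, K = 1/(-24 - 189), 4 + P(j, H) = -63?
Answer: -38758/869039 ≈ -0.044599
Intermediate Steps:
P(j, H) = -67 (P(j, H) = -4 - 63 = -67)
K = -1/213 (K = 1/(-213) = -1/213 ≈ -0.0046948)
Q(q, o) = -37/2 - o/2 (Q(q, o) = 2 + (-41 - o)/2 = 2 + (-41/2 - o/2) = -37/2 - o/2)
T = 20887/19379 (T = (-41707 - 67)/(-21096 - 17662) = -41774/(-38758) = -41774*(-1/38758) = 20887/19379 ≈ 1.0778)
1/(Q(K, -5*(-6 + 4)) + T) = 1/((-37/2 - (-5)*(-6 + 4)/2) + 20887/19379) = 1/((-37/2 - (-5)*(-2)/2) + 20887/19379) = 1/((-37/2 - 1/2*10) + 20887/19379) = 1/((-37/2 - 5) + 20887/19379) = 1/(-47/2 + 20887/19379) = 1/(-869039/38758) = -38758/869039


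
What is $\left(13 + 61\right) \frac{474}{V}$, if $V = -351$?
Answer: $- \frac{11692}{117} \approx -99.932$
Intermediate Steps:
$\left(13 + 61\right) \frac{474}{V} = \left(13 + 61\right) \frac{474}{-351} = 74 \cdot 474 \left(- \frac{1}{351}\right) = 74 \left(- \frac{158}{117}\right) = - \frac{11692}{117}$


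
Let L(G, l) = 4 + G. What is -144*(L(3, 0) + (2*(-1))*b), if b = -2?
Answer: -1584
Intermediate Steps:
-144*(L(3, 0) + (2*(-1))*b) = -144*((4 + 3) + (2*(-1))*(-2)) = -144*(7 - 2*(-2)) = -144*(7 + 4) = -144*11 = -1584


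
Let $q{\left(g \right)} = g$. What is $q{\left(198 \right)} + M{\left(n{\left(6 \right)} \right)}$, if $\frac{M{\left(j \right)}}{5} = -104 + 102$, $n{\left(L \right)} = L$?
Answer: $188$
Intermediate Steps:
$M{\left(j \right)} = -10$ ($M{\left(j \right)} = 5 \left(-104 + 102\right) = 5 \left(-2\right) = -10$)
$q{\left(198 \right)} + M{\left(n{\left(6 \right)} \right)} = 198 - 10 = 188$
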